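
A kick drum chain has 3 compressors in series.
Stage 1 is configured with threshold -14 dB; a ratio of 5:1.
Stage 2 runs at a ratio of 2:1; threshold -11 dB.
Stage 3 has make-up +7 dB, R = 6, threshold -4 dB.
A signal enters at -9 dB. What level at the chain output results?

Stage 1: overshoot 5 dB → 5/5 = 1 dB → -13 dB.
Stage 2: -13 dB ≤ -11 dB, so stage 2 doesn't engage; output -13 dB.
Stage 3: -13 dB is at or below the -4 dB threshold — no compression; make-up brings it to -6 dB.

-6 dB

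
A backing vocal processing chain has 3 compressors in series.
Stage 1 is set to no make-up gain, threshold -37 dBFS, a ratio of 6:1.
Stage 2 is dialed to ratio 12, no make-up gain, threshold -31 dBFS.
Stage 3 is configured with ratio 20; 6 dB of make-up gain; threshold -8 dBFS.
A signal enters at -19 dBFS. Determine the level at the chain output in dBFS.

Stage 1: -19 dBFS is 18 dB over -37 dBFS; at 6:1 that becomes 3 dB over, giving -34 dBFS.
Stage 2: below threshold (-34 ≤ -31); passes unchanged; output -34 dBFS.
Stage 3: below threshold (-34 ≤ -8); passes unchanged; make-up brings it to -28 dBFS.

-28 dBFS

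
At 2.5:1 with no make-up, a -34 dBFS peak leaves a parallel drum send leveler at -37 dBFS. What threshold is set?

-39 dBFS

Input is 5 dB above T (since output overshoot × R = input overshoot: (-37 − T)·2.5 = -34 − T gives T = -39 dBFS).
Check: -39 + (-34 − (-39))/2.5 = -39 + 2 = -37 dBFS. ✓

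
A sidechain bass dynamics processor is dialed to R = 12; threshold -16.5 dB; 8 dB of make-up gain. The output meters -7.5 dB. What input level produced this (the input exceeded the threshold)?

Remove make-up: -7.5 − 8 = -15.5 dB.
Post-compression overshoot = -15.5 − (-16.5) = 1 dB.
Before 12:1 compression the overshoot was 1 × 12 = 12 dB, so input = -16.5 + 12 = -4.5 dB.

-4.5 dB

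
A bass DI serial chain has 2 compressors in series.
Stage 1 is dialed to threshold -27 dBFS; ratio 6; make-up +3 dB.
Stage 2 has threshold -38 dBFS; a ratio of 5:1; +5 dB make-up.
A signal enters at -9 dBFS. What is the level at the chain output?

-29.6 dBFS

Stage 1: 18 dB above -27 dBFS, reduced 6:1 to 3 dB above → -24 dBFS; +3 dB make-up → -21 dBFS.
Stage 2: -21 dBFS is 17 dB over -38 dBFS; at 5:1 that becomes 3.4 dB over, giving -34.6 dBFS; +5 dB make-up → -29.6 dBFS.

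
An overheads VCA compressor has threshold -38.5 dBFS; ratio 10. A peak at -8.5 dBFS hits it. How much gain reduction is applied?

27 dB

The signal is 30 dB above threshold.
A 10:1 ratio leaves 3 dB of that excess.
So the signal is attenuated by 30 − 3 = 27 dB.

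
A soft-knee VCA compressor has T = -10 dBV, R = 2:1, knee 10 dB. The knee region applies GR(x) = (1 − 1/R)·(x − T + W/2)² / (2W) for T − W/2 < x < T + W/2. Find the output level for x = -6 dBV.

-8.025 dBV

x − T + W/2 = -6 − (-10) + 5 = 9.
GR = (1 − 1/2) × 9² / 20 = 0.5 × 81 / 20 = 2.025 dB.
Output = -6 − 2.025 = -8.025 dBV.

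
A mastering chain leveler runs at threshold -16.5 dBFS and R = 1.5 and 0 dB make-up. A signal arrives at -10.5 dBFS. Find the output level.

Overshoot: -10.5 − (-16.5) = 6 dB.
At 1.5:1 the overshoot is divided by 1.5, leaving 4 dB above threshold.
Output = -16.5 + 4 = -12.5 dBFS.

-12.5 dBFS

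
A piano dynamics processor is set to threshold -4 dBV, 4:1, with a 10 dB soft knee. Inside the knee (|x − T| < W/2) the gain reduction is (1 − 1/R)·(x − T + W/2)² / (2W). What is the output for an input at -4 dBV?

-4.9375 dBV

x − T + W/2 = -4 − (-4) + 5 = 5.
GR = (1 − 1/4) × 5² / 20 = 0.75 × 25 / 20 = 0.9375 dB.
Output = -4 − 0.9375 = -4.9375 dBV.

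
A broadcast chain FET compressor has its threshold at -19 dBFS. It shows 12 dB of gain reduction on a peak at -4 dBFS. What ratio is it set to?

Input overshoot = -4 − (-19) = 15 dB.
Output overshoot = 15 − 12 = 3 dB.
Ratio = input overshoot / output overshoot = 15 / 3 = 5.

5:1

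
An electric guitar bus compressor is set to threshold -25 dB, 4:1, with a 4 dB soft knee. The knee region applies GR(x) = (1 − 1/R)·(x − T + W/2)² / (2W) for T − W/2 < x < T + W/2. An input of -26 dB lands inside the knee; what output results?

x − T + W/2 = -26 − (-25) + 2 = 1.
GR = (1 − 1/4) × 1² / 8 = 0.75 × 1 / 8 = 0.09375 dB.
Output = -26 − 0.09375 = -26.09375 dB.

-26.09375 dB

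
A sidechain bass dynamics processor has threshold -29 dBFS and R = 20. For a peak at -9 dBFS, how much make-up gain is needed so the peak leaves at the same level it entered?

The peak compresses to -29 + 20/20 = -28 dBFS.
To reach -9 dBFS requires -9 − (-28) = 19 dB of make-up.

19 dB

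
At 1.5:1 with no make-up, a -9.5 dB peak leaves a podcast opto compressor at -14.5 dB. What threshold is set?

-24.5 dB

Input is 15 dB above T (since output overshoot × R = input overshoot: (-14.5 − T)·1.5 = -9.5 − T gives T = -24.5 dB).
Check: -24.5 + (-9.5 − (-24.5))/1.5 = -24.5 + 10 = -14.5 dB. ✓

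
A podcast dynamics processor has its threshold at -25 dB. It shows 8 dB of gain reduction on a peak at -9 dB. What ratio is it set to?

Input overshoot = -9 − (-25) = 16 dB.
Output overshoot = 16 − 8 = 8 dB.
Ratio = input overshoot / output overshoot = 16 / 8 = 2.

2:1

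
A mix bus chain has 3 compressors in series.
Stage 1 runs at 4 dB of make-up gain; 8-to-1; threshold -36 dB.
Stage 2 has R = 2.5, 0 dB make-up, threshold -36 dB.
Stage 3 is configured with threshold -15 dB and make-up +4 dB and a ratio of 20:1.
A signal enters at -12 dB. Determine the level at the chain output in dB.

Stage 1: overshoot 24 dB → 24/8 = 3 dB → -33 dB; +4 dB make-up → -29 dB.
Stage 2: overshoot 7 dB → 7/2.5 = 2.8 dB → -33.2 dB.
Stage 3: -33.2 dB is at or below the -15 dB threshold — no compression; make-up brings it to -29.2 dB.

-29.2 dB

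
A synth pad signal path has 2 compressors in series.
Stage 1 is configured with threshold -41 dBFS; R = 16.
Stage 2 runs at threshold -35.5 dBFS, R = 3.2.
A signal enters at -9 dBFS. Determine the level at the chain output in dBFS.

-39 dBFS

Stage 1: -9 dBFS is 32 dB over -41 dBFS; at 16:1 that becomes 2 dB over, giving -39 dBFS.
Stage 2: -39 dBFS is at or below the -35.5 dBFS threshold — no compression; output -39 dBFS.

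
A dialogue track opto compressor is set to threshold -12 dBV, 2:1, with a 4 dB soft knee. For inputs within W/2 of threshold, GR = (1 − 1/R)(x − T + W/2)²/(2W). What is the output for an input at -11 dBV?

-11.5625 dBV

x − T + W/2 = -11 − (-12) + 2 = 3.
GR = (1 − 1/2) × 3² / 8 = 0.5 × 9 / 8 = 0.5625 dB.
Output = -11 − 0.5625 = -11.5625 dBV.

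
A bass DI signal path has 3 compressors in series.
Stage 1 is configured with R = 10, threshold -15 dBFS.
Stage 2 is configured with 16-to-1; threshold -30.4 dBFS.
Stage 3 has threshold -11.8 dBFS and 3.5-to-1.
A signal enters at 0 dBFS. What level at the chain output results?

-29.34375 dBFS

Stage 1: 0 dBFS is 15 dB over -15 dBFS; at 10:1 that becomes 1.5 dB over, giving -13.5 dBFS.
Stage 2: 16.9 dB above -30.4 dBFS, reduced 16:1 to 1.05625 dB above → -29.34375 dBFS.
Stage 3: below threshold (-29.34375 ≤ -11.8); passes unchanged; output -29.34375 dBFS.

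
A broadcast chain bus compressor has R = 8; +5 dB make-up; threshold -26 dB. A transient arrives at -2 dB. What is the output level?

-2 dB sits 24 dB over threshold.
The 24 dB excess becomes 3 dB after 8:1 reduction.
That puts the output at -23 dB; make-up adds 5 dB, giving -18 dB.

-18 dB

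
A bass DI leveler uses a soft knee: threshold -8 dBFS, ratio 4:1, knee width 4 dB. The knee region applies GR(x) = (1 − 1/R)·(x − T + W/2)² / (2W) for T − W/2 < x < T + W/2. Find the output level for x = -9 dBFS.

-9.09375 dBFS

x − T + W/2 = -9 − (-8) + 2 = 1.
GR = (1 − 1/4) × 1² / 8 = 0.75 × 1 / 8 = 0.09375 dB.
Output = -9 − 0.09375 = -9.09375 dBFS.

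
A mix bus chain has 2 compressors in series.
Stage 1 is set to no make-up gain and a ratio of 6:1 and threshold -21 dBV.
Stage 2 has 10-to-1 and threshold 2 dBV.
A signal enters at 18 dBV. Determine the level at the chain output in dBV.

-14.5 dBV

Stage 1: 18 dBV is 39 dB over -21 dBV; at 6:1 that becomes 6.5 dB over, giving -14.5 dBV.
Stage 2: -14.5 dBV ≤ 2 dBV, so stage 2 doesn't engage; output -14.5 dBV.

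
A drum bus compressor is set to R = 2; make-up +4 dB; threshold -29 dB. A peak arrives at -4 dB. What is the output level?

Overshoot: -4 − (-29) = 25 dB.
The 25 dB excess becomes 12.5 dB after 2:1 reduction.
So the level is -29 + 12.5 = -16.5 dB; make-up adds 4 dB, giving -12.5 dB.

-12.5 dB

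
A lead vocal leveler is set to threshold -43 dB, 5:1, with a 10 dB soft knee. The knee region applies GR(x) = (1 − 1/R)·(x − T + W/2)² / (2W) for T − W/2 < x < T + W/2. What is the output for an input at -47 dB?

-47.04 dB

x − T + W/2 = -47 − (-43) + 5 = 1.
GR = (1 − 1/5) × 1² / 20 = 0.8 × 1 / 20 = 0.04 dB.
Output = -47 − 0.04 = -47.04 dB.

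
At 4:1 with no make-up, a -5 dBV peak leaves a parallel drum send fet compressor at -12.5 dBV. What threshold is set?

Let T be the threshold. Output overshoot = (input overshoot)/R, so -12.5 − T = (-5 − T)/4.
4·(-12.5 − T) = -5 − T → 3·T = -50 − (-5) = -45.
T = -45/3 = -15 dBV.

-15 dBV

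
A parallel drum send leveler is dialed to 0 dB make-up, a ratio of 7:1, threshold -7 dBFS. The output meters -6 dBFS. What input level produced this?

That's 1 dB above the -7 dBFS threshold.
Undo the ratio: input overshoot = 1 × 7 = 7 dB, giving input = 0 dBFS.

0 dBFS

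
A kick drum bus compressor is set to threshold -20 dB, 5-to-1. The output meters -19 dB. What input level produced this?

-15 dB

Post-compression overshoot = -19 − (-20) = 1 dB.
Input overshoot = R × output overshoot = 5 dB → input = -20 + 5 = -15 dB.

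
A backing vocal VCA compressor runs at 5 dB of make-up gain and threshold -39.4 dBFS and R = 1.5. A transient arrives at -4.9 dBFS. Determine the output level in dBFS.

The input is 34.5 dB above the -39.4 dBFS threshold.
The 34.5 dB excess becomes 23 dB after 1.5:1 reduction.
So the level is -39.4 + 23 = -16.4 dBFS; make-up adds 5 dB, giving -11.4 dBFS.

-11.4 dBFS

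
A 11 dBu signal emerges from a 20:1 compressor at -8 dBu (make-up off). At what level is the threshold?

-9 dBu

Gain reduction = 11 − (-8) = 19 dB; output overshoot = GR / (R − 1) = 19 / 19 = 1 dB.
Threshold = output − output overshoot = -8 − 1 = -9 dBu.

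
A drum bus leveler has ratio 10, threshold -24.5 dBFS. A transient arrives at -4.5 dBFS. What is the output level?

-22.5 dBFS

The input is 20 dB above the -24.5 dBFS threshold.
At 10:1 the overshoot is divided by 10, leaving 2 dB above threshold.
That puts the output at -22.5 dBFS.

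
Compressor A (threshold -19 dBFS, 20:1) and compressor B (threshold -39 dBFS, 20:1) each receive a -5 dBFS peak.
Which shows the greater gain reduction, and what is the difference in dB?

B, by 19 dB

A: overshoot 14 dB → output overshoot 0.7 dB → GR 13.3 dB.
B: overshoot 34 dB → output overshoot 1.7 dB → GR 32.3 dB.
Difference: 19 dB in favour of B.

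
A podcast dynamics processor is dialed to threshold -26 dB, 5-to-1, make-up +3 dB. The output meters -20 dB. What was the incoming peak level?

Stripping the +3 dB make-up gives -23 dB at the gain stage.
Post-compression overshoot = -23 − (-26) = 3 dB.
Input overshoot = R × output overshoot = 15 dB → input = -26 + 15 = -11 dB.

-11 dB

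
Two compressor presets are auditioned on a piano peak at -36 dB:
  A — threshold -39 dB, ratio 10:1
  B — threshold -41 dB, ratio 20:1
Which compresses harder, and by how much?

A: overshoot 3 dB → output overshoot 0.3 dB → GR 2.7 dB.
B: overshoot 5 dB → output overshoot 0.25 dB → GR 4.75 dB.
B applies 2.05 dB more gain reduction.

B, by 2.05 dB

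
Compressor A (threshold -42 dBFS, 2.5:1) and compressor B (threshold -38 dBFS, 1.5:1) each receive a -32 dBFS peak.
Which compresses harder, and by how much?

A, by 4 dB

A: overshoot 10 dB → output overshoot 4 dB → GR 6 dB.
B: overshoot 6 dB → output overshoot 4 dB → GR 2 dB.
Difference: 4 dB in favour of A.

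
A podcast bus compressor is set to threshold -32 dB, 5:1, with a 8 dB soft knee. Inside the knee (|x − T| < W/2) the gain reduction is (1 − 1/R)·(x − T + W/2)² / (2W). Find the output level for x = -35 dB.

-35.05 dB

x − T + W/2 = -35 − (-32) + 4 = 1.
GR = (1 − 1/5) × 1² / 16 = 0.8 × 1 / 16 = 0.05 dB.
Output = -35 − 0.05 = -35.05 dB.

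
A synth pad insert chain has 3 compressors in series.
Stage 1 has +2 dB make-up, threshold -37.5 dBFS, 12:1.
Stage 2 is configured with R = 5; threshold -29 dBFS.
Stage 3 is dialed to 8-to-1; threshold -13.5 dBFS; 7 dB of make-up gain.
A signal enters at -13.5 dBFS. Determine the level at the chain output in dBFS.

-26.5 dBFS

Stage 1: 24 dB above -37.5 dBFS, reduced 12:1 to 2 dB above → -35.5 dBFS; +2 dB make-up → -33.5 dBFS.
Stage 2: -33.5 dBFS ≤ -29 dBFS, so stage 2 doesn't engage; output -33.5 dBFS.
Stage 3: -33.5 dBFS ≤ -13.5 dBFS, so stage 3 doesn't engage; make-up brings it to -26.5 dBFS.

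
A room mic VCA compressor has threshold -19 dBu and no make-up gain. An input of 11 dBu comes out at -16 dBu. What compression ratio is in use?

10:1

Input overshoot = 11 − (-19) = 30 dB; output overshoot = -16 − (-19) = 3 dB.
Ratio = 30 / 3 = 10.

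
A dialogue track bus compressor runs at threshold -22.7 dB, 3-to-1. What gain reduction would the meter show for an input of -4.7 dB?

12 dB

-4.7 dB exceeds the threshold by 18 dB.
A 3:1 ratio leaves 6 dB of that excess.
So the signal is attenuated by 18 − 6 = 12 dB.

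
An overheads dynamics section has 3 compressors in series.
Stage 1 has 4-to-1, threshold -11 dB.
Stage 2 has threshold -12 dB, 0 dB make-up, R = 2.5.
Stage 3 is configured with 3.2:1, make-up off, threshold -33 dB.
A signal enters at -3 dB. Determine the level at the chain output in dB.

Stage 1: -3 dB is 8 dB over -11 dB; at 4:1 that becomes 2 dB over, giving -9 dB.
Stage 2: overshoot 3 dB → 3/2.5 = 1.2 dB → -10.8 dB.
Stage 3: overshoot 22.2 dB → 22.2/3.2 = 6.9375 dB → -26.0625 dB.

-26.0625 dB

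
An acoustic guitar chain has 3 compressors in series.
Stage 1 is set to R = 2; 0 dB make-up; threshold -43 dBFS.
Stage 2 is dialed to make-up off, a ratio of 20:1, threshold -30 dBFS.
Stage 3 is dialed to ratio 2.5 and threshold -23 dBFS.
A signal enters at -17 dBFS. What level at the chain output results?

Stage 1: 26 dB above -43 dBFS, reduced 2:1 to 13 dB above → -30 dBFS.
Stage 2: below threshold (-30 ≤ -30); passes unchanged; output -30 dBFS.
Stage 3: -30 dBFS ≤ -23 dBFS, so stage 3 doesn't engage; output -30 dBFS.

-30 dBFS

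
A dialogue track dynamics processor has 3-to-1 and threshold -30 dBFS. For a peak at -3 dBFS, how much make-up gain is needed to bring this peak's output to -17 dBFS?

4 dB

The peak compresses to -30 + 27/3 = -21 dBFS.
To reach -17 dBFS requires -17 − (-21) = 4 dB of make-up.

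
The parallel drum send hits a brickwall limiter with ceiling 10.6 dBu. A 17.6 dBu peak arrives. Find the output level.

A brickwall limiter is an ∞:1 compressor: any input above the ceiling is clamped to 10.6 dBu.

10.6 dBu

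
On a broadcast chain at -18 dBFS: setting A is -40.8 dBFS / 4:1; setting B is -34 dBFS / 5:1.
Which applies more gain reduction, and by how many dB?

A: GR = 22.8 − 22.8/4 = 17.1 dB.
B: GR = 16 − 16/5 = 12.8 dB.
A reduces 4.3 dB more.

A, by 4.3 dB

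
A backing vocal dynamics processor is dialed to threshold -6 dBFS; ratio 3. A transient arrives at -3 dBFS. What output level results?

-5 dBFS

The input is 3 dB above the -6 dBFS threshold.
3:1 compression reduces that to 3/3 = 1 dB over.
Output = -6 + 1 = -5 dBFS.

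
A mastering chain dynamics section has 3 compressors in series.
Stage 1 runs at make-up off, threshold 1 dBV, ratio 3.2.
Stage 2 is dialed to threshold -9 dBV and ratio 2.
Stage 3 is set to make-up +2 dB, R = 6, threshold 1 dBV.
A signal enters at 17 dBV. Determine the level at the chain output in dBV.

Stage 1: 17 dBV is 16 dB over 1 dBV; at 3.2:1 that becomes 5 dB over, giving 6 dBV.
Stage 2: 15 dB above -9 dBV, reduced 2:1 to 7.5 dB above → -1.5 dBV.
Stage 3: -1.5 dBV ≤ 1 dBV, so stage 3 doesn't engage; make-up brings it to 0.5 dBV.

0.5 dBV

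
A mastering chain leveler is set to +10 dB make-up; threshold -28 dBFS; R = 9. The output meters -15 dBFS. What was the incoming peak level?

-1 dBFS

Stripping the +10 dB make-up gives -25 dBFS at the gain stage.
Post-compression overshoot = -25 − (-28) = 3 dB.
Undo the ratio: input overshoot = 3 × 9 = 27 dB, giving input = -1 dBFS.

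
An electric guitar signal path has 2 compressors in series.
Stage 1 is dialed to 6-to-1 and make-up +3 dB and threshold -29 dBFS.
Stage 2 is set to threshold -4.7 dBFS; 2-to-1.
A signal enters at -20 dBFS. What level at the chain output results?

-24.5 dBFS

Stage 1: 9 dB above -29 dBFS, reduced 6:1 to 1.5 dB above → -27.5 dBFS; +3 dB make-up → -24.5 dBFS.
Stage 2: -24.5 dBFS is at or below the -4.7 dBFS threshold — no compression; output -24.5 dBFS.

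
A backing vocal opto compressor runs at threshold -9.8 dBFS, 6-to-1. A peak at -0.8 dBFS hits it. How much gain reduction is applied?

7.5 dB

-0.8 dBFS exceeds the threshold by 9 dB.
After 6:1 compression the overshoot becomes 9/6 = 1.5 dB.
GR = overshoot in − overshoot out = 9 − 1.5 = 7.5 dB.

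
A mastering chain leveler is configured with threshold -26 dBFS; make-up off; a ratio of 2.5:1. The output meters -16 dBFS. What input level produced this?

The compressed level sits -16 − (-26) = 10 dB over threshold.
Undo the ratio: input overshoot = 10 × 2.5 = 25 dB, giving input = -1 dBFS.

-1 dBFS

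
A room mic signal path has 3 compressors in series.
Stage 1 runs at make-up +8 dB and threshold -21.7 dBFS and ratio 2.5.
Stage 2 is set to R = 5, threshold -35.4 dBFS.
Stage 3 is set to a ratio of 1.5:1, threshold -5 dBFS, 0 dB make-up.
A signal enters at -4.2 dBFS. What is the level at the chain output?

-29.66 dBFS

Stage 1: 17.5 dB above -21.7 dBFS, reduced 2.5:1 to 7 dB above → -14.7 dBFS; +8 dB make-up → -6.7 dBFS.
Stage 2: -6.7 dBFS is 28.7 dB over -35.4 dBFS; at 5:1 that becomes 5.74 dB over, giving -29.66 dBFS.
Stage 3: -29.66 dBFS ≤ -5 dBFS, so stage 3 doesn't engage; output -29.66 dBFS.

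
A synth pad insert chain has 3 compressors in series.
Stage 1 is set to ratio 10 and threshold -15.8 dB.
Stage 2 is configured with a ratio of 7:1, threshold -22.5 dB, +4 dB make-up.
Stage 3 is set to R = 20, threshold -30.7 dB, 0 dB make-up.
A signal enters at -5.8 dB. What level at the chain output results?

-30.035 dB

Stage 1: 10 dB above -15.8 dB, reduced 10:1 to 1 dB above → -14.8 dB.
Stage 2: -14.8 dB is 7.7 dB over -22.5 dB; at 7:1 that becomes 1.1 dB over, giving -21.4 dB; +4 dB make-up → -17.4 dB.
Stage 3: -17.4 dB is 13.3 dB over -30.7 dB; at 20:1 that becomes 0.665 dB over, giving -30.035 dB.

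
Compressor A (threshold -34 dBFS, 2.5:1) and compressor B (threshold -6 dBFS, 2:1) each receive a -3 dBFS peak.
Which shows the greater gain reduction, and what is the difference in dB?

A, by 17.1 dB

A: overshoot 31 dB → output overshoot 12.4 dB → GR 18.6 dB.
B: overshoot 3 dB → output overshoot 1.5 dB → GR 1.5 dB.
A reduces 17.1 dB more.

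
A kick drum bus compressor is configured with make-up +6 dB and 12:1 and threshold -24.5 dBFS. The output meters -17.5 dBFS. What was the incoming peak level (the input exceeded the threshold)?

-12.5 dBFS

Remove make-up: -17.5 − 6 = -23.5 dBFS.
Post-compression overshoot = -23.5 − (-24.5) = 1 dB.
Undo the ratio: input overshoot = 1 × 12 = 12 dB, giving input = -12.5 dBFS.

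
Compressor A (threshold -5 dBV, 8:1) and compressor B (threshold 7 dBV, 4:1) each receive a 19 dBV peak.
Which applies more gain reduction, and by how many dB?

A: overshoot 24 dB → output overshoot 3 dB → GR 21 dB.
B: overshoot 12 dB → output overshoot 3 dB → GR 9 dB.
A reduces 12 dB more.

A, by 12 dB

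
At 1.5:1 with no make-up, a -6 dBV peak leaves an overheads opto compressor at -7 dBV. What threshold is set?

-9 dBV

Let T be the threshold. Output overshoot = (input overshoot)/R, so -7 − T = (-6 − T)/1.5.
1.5·(-7 − T) = -6 − T → 0.5·T = -10.5 − (-6) = -4.5.
T = -4.5/0.5 = -9 dBV.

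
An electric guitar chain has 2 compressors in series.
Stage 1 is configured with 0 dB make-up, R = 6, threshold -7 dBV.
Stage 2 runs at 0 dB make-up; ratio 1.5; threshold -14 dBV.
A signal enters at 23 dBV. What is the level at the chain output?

-6 dBV

Stage 1: 23 dBV is 30 dB over -7 dBV; at 6:1 that becomes 5 dB over, giving -2 dBV.
Stage 2: overshoot 12 dB → 12/1.5 = 8 dB → -6 dBV.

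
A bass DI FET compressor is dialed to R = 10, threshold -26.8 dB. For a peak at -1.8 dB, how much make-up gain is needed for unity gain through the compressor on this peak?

Without make-up, output = threshold + overshoot/10 = -26.8 + 2.5 = -24.3 dB.
Gap to target: 22.5 dB.

22.5 dB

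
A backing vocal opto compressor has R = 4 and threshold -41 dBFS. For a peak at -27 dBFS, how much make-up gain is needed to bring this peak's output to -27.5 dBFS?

10 dB

Overshoot 14 dB → 14/4 = 3.5 dB after compression, so the compressed level is -41 + 3.5 = -37.5 dBFS.
Make-up = target − compressed = -27.5 − (-37.5) = 10 dB.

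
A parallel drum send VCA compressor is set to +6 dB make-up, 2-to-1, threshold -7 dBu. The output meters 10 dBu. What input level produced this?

Before make-up, the level was 10 − 6 = 4 dBu.
Post-compression overshoot = 4 − (-7) = 11 dB.
Undo the ratio: input overshoot = 11 × 2 = 22 dB, giving input = 15 dBu.

15 dBu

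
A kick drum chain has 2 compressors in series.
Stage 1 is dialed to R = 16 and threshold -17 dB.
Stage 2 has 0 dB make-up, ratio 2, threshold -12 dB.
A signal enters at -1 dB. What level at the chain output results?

Stage 1: overshoot 16 dB → 16/16 = 1 dB → -16 dB.
Stage 2: -16 dB ≤ -12 dB, so stage 2 doesn't engage; output -16 dB.

-16 dB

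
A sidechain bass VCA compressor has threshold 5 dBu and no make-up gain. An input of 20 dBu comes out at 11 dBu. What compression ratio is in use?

2.5:1

Input overshoot = 20 − 5 = 15 dB; output overshoot = 11 − 5 = 6 dB.
Ratio = 15 / 6 = 2.5.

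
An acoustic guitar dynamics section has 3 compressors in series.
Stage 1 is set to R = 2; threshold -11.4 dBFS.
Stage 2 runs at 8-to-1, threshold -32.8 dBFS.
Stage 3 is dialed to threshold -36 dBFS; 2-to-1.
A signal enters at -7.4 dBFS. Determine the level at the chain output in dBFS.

-32.9375 dBFS

Stage 1: -7.4 dBFS is 4 dB over -11.4 dBFS; at 2:1 that becomes 2 dB over, giving -9.4 dBFS.
Stage 2: 23.4 dB above -32.8 dBFS, reduced 8:1 to 2.925 dB above → -29.875 dBFS.
Stage 3: 6.125 dB above -36 dBFS, reduced 2:1 to 3.0625 dB above → -32.9375 dBFS.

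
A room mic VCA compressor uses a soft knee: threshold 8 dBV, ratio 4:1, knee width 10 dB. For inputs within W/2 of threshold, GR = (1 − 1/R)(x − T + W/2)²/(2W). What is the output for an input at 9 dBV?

7.65 dBV

x − T + W/2 = 9 − 8 + 5 = 6.
GR = (1 − 1/4) × 6² / 20 = 0.75 × 36 / 20 = 1.35 dB.
Output = 9 − 1.35 = 7.65 dBV.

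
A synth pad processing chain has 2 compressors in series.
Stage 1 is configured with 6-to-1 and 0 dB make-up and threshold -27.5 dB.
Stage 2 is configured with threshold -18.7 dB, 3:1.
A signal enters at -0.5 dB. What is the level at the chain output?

Stage 1: 27 dB above -27.5 dB, reduced 6:1 to 4.5 dB above → -23 dB.
Stage 2: -23 dB is at or below the -18.7 dB threshold — no compression; output -23 dB.

-23 dB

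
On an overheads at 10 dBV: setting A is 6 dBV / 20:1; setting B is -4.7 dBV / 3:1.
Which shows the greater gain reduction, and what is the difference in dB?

B, by 6 dB

A: GR = 4 − 4/20 = 3.8 dB.
B: GR = 14.7 − 14.7/3 = 9.8 dB.
B reduces 6 dB more.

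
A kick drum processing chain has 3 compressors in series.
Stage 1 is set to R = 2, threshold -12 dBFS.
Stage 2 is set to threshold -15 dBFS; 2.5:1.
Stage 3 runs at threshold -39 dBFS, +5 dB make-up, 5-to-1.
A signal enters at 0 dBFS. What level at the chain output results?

-28.48 dBFS

Stage 1: 12 dB above -12 dBFS, reduced 2:1 to 6 dB above → -6 dBFS.
Stage 2: 9 dB above -15 dBFS, reduced 2.5:1 to 3.6 dB above → -11.4 dBFS.
Stage 3: 27.6 dB above -39 dBFS, reduced 5:1 to 5.52 dB above → -33.48 dBFS; +5 dB make-up → -28.48 dBFS.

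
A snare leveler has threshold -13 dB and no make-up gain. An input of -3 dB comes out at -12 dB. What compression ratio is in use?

10:1

Input overshoot = -3 − (-13) = 10 dB; output overshoot = -12 − (-13) = 1 dB.
Ratio = 10 / 1 = 10.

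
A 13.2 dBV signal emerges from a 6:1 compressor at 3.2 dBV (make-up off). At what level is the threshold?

1.2 dBV

Input is 12 dB above T (since output overshoot × R = input overshoot: (3.2 − T)·6 = 13.2 − T gives T = 1.2 dBV).
Check: 1.2 + (13.2 − 1.2)/6 = 1.2 + 2 = 3.2 dBV. ✓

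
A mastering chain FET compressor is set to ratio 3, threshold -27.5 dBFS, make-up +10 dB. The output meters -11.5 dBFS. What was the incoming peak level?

-9.5 dBFS

Remove make-up: -11.5 − 10 = -21.5 dBFS.
Post-compression overshoot = -21.5 − (-27.5) = 6 dB.
Undo the ratio: input overshoot = 6 × 3 = 18 dB, giving input = -9.5 dBFS.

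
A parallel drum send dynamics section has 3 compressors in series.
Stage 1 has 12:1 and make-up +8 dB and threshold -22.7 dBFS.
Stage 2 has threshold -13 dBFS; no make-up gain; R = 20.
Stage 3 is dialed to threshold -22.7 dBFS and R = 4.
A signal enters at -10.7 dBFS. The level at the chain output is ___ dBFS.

-20.45 dBFS

Stage 1: overshoot 12 dB → 12/12 = 1 dB → -21.7 dBFS; +8 dB make-up → -13.7 dBFS.
Stage 2: -13.7 dBFS is at or below the -13 dBFS threshold — no compression; output -13.7 dBFS.
Stage 3: -13.7 dBFS is 9 dB over -22.7 dBFS; at 4:1 that becomes 2.25 dB over, giving -20.45 dBFS.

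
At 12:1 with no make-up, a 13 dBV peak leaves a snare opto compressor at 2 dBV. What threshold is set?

Let T be the threshold. Output overshoot = (input overshoot)/R, so 2 − T = (13 − T)/12.
12·(2 − T) = 13 − T → 11·T = 24 − 13 = 11.
T = 11/11 = 1 dBV.

1 dBV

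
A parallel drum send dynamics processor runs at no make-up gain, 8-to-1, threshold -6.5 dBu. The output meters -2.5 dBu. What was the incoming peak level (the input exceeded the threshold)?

25.5 dBu

Post-compression overshoot = -2.5 − (-6.5) = 4 dB.
Input overshoot = R × output overshoot = 32 dB → input = -6.5 + 32 = 25.5 dBu.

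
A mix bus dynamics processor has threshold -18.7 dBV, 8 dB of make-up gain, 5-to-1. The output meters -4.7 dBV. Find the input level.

Stripping the +8 dB make-up gives -12.7 dBV at the gain stage.
That's 6 dB above the -18.7 dBV threshold.
Undo the ratio: input overshoot = 6 × 5 = 30 dB, giving input = 11.3 dBV.

11.3 dBV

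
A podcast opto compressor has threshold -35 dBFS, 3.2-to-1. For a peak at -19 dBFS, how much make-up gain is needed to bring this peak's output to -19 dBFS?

11 dB

Without make-up, output = threshold + overshoot/3.2 = -35 + 5 = -30 dBFS.
Gap to target: 11 dB.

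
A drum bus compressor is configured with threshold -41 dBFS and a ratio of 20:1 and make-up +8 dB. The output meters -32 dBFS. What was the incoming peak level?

-21 dBFS

Stripping the +8 dB make-up gives -40 dBFS at the gain stage.
Post-compression overshoot = -40 − (-41) = 1 dB.
Input overshoot = R × output overshoot = 20 dB → input = -41 + 20 = -21 dBFS.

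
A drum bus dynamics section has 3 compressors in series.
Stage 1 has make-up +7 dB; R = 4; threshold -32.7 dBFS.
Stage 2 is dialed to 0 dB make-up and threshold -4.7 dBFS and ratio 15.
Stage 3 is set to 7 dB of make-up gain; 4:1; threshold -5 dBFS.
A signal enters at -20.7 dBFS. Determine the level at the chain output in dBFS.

-15.7 dBFS

Stage 1: overshoot 12 dB → 12/4 = 3 dB → -29.7 dBFS; +7 dB make-up → -22.7 dBFS.
Stage 2: -22.7 dBFS is at or below the -4.7 dBFS threshold — no compression; output -22.7 dBFS.
Stage 3: -22.7 dBFS ≤ -5 dBFS, so stage 3 doesn't engage; make-up brings it to -15.7 dBFS.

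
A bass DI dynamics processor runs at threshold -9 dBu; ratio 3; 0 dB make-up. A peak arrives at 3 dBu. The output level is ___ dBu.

3 dBu sits 12 dB over threshold.
3:1 compression reduces that to 12/3 = 4 dB over.
That puts the output at -5 dBu.

-5 dBu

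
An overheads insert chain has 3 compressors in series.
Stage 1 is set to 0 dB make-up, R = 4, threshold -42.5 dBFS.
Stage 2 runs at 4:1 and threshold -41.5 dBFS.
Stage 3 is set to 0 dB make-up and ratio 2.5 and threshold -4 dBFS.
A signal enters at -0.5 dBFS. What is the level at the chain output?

Stage 1: -0.5 dBFS is 42 dB over -42.5 dBFS; at 4:1 that becomes 10.5 dB over, giving -32 dBFS.
Stage 2: 9.5 dB above -41.5 dBFS, reduced 4:1 to 2.375 dB above → -39.125 dBFS.
Stage 3: -39.125 dBFS is at or below the -4 dBFS threshold — no compression; output -39.125 dBFS.

-39.125 dBFS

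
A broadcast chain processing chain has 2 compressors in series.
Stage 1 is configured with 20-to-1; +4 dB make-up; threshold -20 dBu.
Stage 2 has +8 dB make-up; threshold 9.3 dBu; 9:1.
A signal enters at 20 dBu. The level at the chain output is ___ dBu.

-6 dBu

Stage 1: 40 dB above -20 dBu, reduced 20:1 to 2 dB above → -18 dBu; +4 dB make-up → -14 dBu.
Stage 2: -14 dBu ≤ 9.3 dBu, so stage 2 doesn't engage; make-up brings it to -6 dBu.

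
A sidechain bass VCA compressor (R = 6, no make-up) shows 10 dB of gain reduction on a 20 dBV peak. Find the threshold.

Gain reduction = 20 − 10 = 10 dB; output overshoot = GR / (R − 1) = 10 / 5 = 2 dB.
Threshold = output − output overshoot = 10 − 2 = 8 dBV.

8 dBV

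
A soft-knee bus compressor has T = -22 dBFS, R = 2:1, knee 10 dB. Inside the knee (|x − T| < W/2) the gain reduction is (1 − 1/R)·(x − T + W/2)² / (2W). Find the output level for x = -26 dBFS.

-26.025 dBFS

x − T + W/2 = -26 − (-22) + 5 = 1.
GR = (1 − 1/2) × 1² / 20 = 0.5 × 1 / 20 = 0.025 dB.
Output = -26 − 0.025 = -26.025 dBFS.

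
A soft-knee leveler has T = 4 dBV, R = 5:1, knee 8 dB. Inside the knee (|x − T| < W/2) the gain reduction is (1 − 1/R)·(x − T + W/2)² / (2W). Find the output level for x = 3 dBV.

x − T + W/2 = 3 − 4 + 4 = 3.
GR = (1 − 1/5) × 3² / 16 = 0.8 × 9 / 16 = 0.45 dB.
Output = 3 − 0.45 = 2.55 dBV.

2.55 dBV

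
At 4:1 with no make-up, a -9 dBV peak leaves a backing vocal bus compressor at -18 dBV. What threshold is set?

-21 dBV

Gain reduction = -9 − (-18) = 9 dB; output overshoot = GR / (R − 1) = 9 / 3 = 3 dB.
Threshold = output − output overshoot = -18 − 3 = -21 dBV.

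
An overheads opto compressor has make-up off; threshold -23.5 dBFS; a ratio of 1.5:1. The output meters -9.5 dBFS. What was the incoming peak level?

That's 14 dB above the -23.5 dBFS threshold.
Before 1.5:1 compression the overshoot was 14 × 1.5 = 21 dB, so input = -23.5 + 21 = -2.5 dBFS.

-2.5 dBFS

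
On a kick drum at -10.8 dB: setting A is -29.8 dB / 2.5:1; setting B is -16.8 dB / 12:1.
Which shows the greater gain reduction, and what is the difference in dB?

A: overshoot 19 dB → output overshoot 7.6 dB → GR 11.4 dB.
B: overshoot 6 dB → output overshoot 0.5 dB → GR 5.5 dB.
Difference: 5.9 dB in favour of A.

A, by 5.9 dB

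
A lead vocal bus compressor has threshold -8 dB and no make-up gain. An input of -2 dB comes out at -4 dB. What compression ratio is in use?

Input overshoot = -2 − (-8) = 6 dB; output overshoot = -4 − (-8) = 4 dB.
Ratio = 6 / 4 = 1.5.

1.5:1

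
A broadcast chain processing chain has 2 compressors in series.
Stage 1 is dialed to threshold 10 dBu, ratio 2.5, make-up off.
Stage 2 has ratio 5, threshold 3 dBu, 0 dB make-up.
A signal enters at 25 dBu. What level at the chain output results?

Stage 1: 25 dBu is 15 dB over 10 dBu; at 2.5:1 that becomes 6 dB over, giving 16 dBu.
Stage 2: 16 dBu is 13 dB over 3 dBu; at 5:1 that becomes 2.6 dB over, giving 5.6 dBu.

5.6 dBu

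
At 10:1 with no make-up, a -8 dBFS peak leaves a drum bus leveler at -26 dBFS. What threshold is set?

Let T be the threshold. Output overshoot = (input overshoot)/R, so -26 − T = (-8 − T)/10.
10·(-26 − T) = -8 − T → 9·T = -260 − (-8) = -252.
T = -252/9 = -28 dBFS.

-28 dBFS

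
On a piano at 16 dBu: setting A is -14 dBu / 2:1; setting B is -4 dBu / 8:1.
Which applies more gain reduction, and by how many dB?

A: 30 dB over, compressed to 15 dB over, so 15 dB of GR.
B: 20 dB over, compressed to 2.5 dB over, so 17.5 dB of GR.
B reduces 2.5 dB more.

B, by 2.5 dB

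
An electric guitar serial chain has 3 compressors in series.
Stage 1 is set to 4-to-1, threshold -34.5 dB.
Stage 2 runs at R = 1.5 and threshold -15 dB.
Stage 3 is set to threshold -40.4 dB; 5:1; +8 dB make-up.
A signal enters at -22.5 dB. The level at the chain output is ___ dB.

-30.62 dB

Stage 1: overshoot 12 dB → 12/4 = 3 dB → -31.5 dB.
Stage 2: below threshold (-31.5 ≤ -15); passes unchanged; output -31.5 dB.
Stage 3: 8.9 dB above -40.4 dB, reduced 5:1 to 1.78 dB above → -38.62 dB; +8 dB make-up → -30.62 dB.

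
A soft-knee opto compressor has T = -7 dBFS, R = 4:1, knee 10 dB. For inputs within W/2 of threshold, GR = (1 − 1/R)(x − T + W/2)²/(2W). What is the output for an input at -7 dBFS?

x − T + W/2 = -7 − (-7) + 5 = 5.
GR = (1 − 1/4) × 5² / 20 = 0.75 × 25 / 20 = 0.9375 dB.
Output = -7 − 0.9375 = -7.9375 dBFS.

-7.9375 dBFS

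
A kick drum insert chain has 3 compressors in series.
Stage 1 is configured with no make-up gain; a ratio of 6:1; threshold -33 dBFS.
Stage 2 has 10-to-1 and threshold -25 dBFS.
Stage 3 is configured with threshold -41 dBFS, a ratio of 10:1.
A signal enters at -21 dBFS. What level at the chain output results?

Stage 1: 12 dB above -33 dBFS, reduced 6:1 to 2 dB above → -31 dBFS.
Stage 2: -31 dBFS is at or below the -25 dBFS threshold — no compression; output -31 dBFS.
Stage 3: overshoot 10 dB → 10/10 = 1 dB → -40 dBFS.

-40 dBFS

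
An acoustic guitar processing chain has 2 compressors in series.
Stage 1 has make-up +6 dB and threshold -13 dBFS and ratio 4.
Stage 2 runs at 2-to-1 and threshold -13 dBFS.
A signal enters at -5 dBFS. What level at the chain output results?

Stage 1: 8 dB above -13 dBFS, reduced 4:1 to 2 dB above → -11 dBFS; +6 dB make-up → -5 dBFS.
Stage 2: 8 dB above -13 dBFS, reduced 2:1 to 4 dB above → -9 dBFS.

-9 dBFS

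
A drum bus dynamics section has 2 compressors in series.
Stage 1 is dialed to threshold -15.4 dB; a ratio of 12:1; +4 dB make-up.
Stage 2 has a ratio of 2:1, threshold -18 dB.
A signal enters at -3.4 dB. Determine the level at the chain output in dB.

-14.2 dB

Stage 1: overshoot 12 dB → 12/12 = 1 dB → -14.4 dB; +4 dB make-up → -10.4 dB.
Stage 2: 7.6 dB above -18 dB, reduced 2:1 to 3.8 dB above → -14.2 dB.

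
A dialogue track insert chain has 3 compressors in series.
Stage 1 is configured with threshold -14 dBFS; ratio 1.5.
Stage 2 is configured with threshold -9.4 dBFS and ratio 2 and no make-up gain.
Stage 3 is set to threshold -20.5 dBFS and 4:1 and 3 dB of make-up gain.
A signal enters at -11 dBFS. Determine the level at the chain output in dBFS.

Stage 1: -11 dBFS is 3 dB over -14 dBFS; at 1.5:1 that becomes 2 dB over, giving -12 dBFS.
Stage 2: -12 dBFS ≤ -9.4 dBFS, so stage 2 doesn't engage; output -12 dBFS.
Stage 3: -12 dBFS is 8.5 dB over -20.5 dBFS; at 4:1 that becomes 2.125 dB over, giving -18.375 dBFS; +3 dB make-up → -15.375 dBFS.

-15.375 dBFS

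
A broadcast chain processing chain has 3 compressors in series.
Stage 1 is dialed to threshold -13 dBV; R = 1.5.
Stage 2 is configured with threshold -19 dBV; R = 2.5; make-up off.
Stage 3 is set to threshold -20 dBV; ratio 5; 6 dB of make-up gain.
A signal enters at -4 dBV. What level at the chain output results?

Stage 1: -4 dBV is 9 dB over -13 dBV; at 1.5:1 that becomes 6 dB over, giving -7 dBV.
Stage 2: -7 dBV is 12 dB over -19 dBV; at 2.5:1 that becomes 4.8 dB over, giving -14.2 dBV.
Stage 3: 5.8 dB above -20 dBV, reduced 5:1 to 1.16 dB above → -18.84 dBV; +6 dB make-up → -12.84 dBV.

-12.84 dBV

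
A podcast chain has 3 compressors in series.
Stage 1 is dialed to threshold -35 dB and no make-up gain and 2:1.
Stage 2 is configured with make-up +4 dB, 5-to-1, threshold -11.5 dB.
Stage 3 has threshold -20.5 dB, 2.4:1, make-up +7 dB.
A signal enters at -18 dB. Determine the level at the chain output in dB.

-15.5 dB

Stage 1: 17 dB above -35 dB, reduced 2:1 to 8.5 dB above → -26.5 dB.
Stage 2: -26.5 dB ≤ -11.5 dB, so stage 2 doesn't engage; make-up brings it to -22.5 dB.
Stage 3: -22.5 dB is at or below the -20.5 dB threshold — no compression; make-up brings it to -15.5 dB.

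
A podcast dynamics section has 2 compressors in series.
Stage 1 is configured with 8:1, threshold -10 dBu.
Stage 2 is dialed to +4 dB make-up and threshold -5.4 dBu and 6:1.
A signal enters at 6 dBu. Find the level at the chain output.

Stage 1: 16 dB above -10 dBu, reduced 8:1 to 2 dB above → -8 dBu.
Stage 2: -8 dBu is at or below the -5.4 dBu threshold — no compression; make-up brings it to -4 dBu.

-4 dBu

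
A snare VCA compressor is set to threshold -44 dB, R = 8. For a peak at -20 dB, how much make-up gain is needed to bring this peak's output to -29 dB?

12 dB

Without make-up, output = threshold + overshoot/8 = -44 + 3 = -41 dB.
Gap to target: 12 dB.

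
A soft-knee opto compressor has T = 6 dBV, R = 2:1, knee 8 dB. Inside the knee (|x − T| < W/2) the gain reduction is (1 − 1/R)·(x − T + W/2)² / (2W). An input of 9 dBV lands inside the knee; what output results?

x − T + W/2 = 9 − 6 + 4 = 7.
GR = (1 − 1/2) × 7² / 16 = 0.5 × 49 / 16 = 1.53125 dB.
Output = 9 − 1.53125 = 7.46875 dBV.

7.46875 dBV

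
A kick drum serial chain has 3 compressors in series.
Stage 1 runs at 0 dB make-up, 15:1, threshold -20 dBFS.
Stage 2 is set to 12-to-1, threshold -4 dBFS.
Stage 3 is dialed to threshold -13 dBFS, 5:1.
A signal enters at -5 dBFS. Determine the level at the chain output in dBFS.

Stage 1: 15 dB above -20 dBFS, reduced 15:1 to 1 dB above → -19 dBFS.
Stage 2: -19 dBFS ≤ -4 dBFS, so stage 2 doesn't engage; output -19 dBFS.
Stage 3: -19 dBFS is at or below the -13 dBFS threshold — no compression; output -19 dBFS.

-19 dBFS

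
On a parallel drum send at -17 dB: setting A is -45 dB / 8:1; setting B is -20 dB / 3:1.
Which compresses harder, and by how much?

A, by 22.5 dB

A: 28 dB over, compressed to 3.5 dB over, so 24.5 dB of GR.
B: 3 dB over, compressed to 1 dB over, so 2 dB of GR.
Difference: 22.5 dB in favour of A.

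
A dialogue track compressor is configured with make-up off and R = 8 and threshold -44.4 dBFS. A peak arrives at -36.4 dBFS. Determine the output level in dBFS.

-43.4 dBFS

The input is 8 dB above the -44.4 dBFS threshold.
8:1 compression reduces that to 8/8 = 1 dB over.
That puts the output at -43.4 dBFS.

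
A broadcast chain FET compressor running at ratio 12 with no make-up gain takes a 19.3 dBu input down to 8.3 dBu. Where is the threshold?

7.3 dBu

Gain reduction = 19.3 − 8.3 = 11 dB; output overshoot = GR / (R − 1) = 11 / 11 = 1 dB.
Threshold = output − output overshoot = 8.3 − 1 = 7.3 dBu.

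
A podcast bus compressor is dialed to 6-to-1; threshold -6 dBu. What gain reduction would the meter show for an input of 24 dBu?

25 dB

24 dBu exceeds the threshold by 30 dB.
At 6:1, output sits 30/6 = 5 dB above threshold.
Gain reduction = 30 − 5 = 25 dB.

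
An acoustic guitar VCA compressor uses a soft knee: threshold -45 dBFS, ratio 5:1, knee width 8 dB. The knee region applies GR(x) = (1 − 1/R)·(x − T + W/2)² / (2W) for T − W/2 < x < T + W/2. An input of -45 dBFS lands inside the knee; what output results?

x − T + W/2 = -45 − (-45) + 4 = 4.
GR = (1 − 1/5) × 4² / 16 = 0.8 × 16 / 16 = 0.8 dB.
Output = -45 − 0.8 = -45.8 dBFS.

-45.8 dBFS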